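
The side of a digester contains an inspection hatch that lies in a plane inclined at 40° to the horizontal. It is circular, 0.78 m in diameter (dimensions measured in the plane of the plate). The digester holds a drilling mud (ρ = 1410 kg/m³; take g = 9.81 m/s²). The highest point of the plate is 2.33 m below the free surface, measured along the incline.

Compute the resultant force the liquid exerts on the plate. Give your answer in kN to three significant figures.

F ≈ 11.6 kN

γ = ρg = 1410 × 9.81 / 1000 = 13.8321 kN/m³.
Let θ = 40° be the plate's angle to the horizontal; measure y along the incline from where the plane meets the free surface. Vertical depth h = y·sinθ with sinθ = 0.642788.
The centroid is at the centre, 0.39 m below the top of the plate, so y_c = 2.33 + 0.39 = 2.72 m and h_c = 2.72 × 0.642788 = 1.74838 m.
A = π(0.39)² = 0.477836 m².
Resultant F = γ·h_c·A = 13.8321 × 1.74838 × 0.477836 = 11.5559 kN.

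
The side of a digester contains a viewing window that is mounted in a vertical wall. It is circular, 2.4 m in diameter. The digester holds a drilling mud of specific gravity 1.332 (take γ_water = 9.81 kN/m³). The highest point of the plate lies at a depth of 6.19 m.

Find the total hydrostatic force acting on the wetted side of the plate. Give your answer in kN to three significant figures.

F ≈ 437 kN

γ = 1.332 × 9.81 = 13.06692 kN/m³.
The centroid is at the centre, 1.2 m below the top of the plate, so the centroid depth is h_c = 6.19 + 1.2 = 7.39 m.
A = π(1.2)² = 4.52389 m².
Resultant F = γ·h_c·A = 13.06692 × 7.39 × 4.52389 = 436.847 kN.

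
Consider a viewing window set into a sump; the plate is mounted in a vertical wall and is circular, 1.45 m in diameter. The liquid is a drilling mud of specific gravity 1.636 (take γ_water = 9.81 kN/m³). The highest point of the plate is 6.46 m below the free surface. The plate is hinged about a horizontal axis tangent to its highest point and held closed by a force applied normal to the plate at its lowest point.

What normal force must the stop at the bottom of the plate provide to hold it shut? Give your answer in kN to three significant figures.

P ≈ 97.6 kN

γ = 1.636 × 9.81 = 16.04916 kN/m³.
The centroid is at the centre, 0.725 m below the top of the plate, so the centroid depth is h_c = 6.46 + 0.725 = 7.185 m.
A = π(0.725)² = 1.6513 m².
Resultant F = γ·h_c·A = 16.04916 × 7.185 × 1.6513 = 190.417 kN.
I_c = πr⁴/4 = π × 0.725⁴/4 = 0.216991 m⁴.
Centre of pressure: y_p = y_c + I_c/(y_c·A) = 7.185 + 0.216991/(7.185 × 1.6513) = 7.185 + 0.018289 = 7.20329 m along the plane.
The resultant acts 0.725 + 0.018289 = 0.743289 m (along the plate) below the hinge at the top edge, so the moment about the hinge is M = F × 0.743289 = 190.417 × 0.743289 = 141.535 kN·m.
A normal force at the bottom, 1.45 m from the hinge, must supply this moment: P = 141.535/1.45 = 97.6103 kN.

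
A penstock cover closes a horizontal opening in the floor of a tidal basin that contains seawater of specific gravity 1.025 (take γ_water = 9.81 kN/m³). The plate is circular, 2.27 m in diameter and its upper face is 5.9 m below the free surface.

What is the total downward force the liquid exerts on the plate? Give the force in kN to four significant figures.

F ≈ 240.1 kN

γ = 1.025 × 9.81 = 10.05525 kN/m³.
The plate is horizontal, so pressure is uniform at p = γ·h = 10.05525 × 5.9 = 59.326 kN/m².
A = π(1.135)² = 4.04708 m².
F = p·A = 59.326 × 4.04708 = 240.097 kN.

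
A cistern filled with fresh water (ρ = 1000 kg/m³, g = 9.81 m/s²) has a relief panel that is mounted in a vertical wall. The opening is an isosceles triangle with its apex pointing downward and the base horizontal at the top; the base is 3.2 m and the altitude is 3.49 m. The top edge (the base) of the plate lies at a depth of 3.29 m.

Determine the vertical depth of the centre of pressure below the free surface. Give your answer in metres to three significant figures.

h_p = 4.61 m

γ = ρg = 1000 × 9.81 = 9810 N/m³ = 9.81 kN/m³.
With the apex down, the centroid sits h/3 = 3.49/3 = 1.16333 m below the base (the top edge), so the centroid depth is h_c = 3.29 + 1.16333 = 4.45333 m.
A = ½ × 3.2 × 3.49 = 5.584 m².
Resultant F = γ·h_c·A = 9.81 × 4.45333 × 5.584 = 243.949 kN.
I_c = b·h³/36 = 3.2 × 3.49³/36 = 3.77854 m⁴.
Centre of pressure: y_p = y_c + I_c/(y_c·A) = 4.45333 + 3.77854/(4.45333 × 5.584) = 4.45333 + 0.151948 = 4.60528 m along the plane.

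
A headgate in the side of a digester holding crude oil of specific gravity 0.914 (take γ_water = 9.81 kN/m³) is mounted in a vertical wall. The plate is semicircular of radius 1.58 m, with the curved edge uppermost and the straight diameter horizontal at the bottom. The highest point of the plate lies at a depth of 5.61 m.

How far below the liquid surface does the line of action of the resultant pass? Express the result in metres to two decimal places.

h_p = 6.55 m

γ = 0.914 × 9.81 = 8.96634 kN/m³.
The centroid lies 4r/(3π) = 0.670573 m above the diameter, so r − 4r/(3π) = 1.58 − 0.670573 = 0.909427 m below the topmost point, so the centroid depth is h_c = 5.61 + 0.909427 = 6.51943 m.
A = πr²/2 = π × 1.58²/2 = 3.92134 m².
Resultant F = γ·h_c·A = 8.96634 × 6.51943 × 3.92134 = 229.224 kN.
I_c = (π/8 − 8/(9π))·r⁴ = 0.109757 × 1.58⁴ = 0.684007 m⁴.
Centre of pressure: y_p = y_c + I_c/(y_c·A) = 6.51943 + 0.684007/(6.51943 × 3.92134) = 6.51943 + 0.0267557 = 6.54619 m along the plane.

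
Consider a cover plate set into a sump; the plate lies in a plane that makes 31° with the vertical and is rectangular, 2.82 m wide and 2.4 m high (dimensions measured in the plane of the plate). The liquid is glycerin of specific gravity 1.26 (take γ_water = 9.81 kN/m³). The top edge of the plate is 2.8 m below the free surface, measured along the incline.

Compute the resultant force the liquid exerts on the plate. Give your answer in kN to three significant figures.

F ≈ 287 kN

γ = 1.26 × 9.81 = 12.3606 kN/m³.
The plate makes 31° with the vertical, i.e. θ = 90° − 31° = 59° to the horizontal. Measuring y along the incline from the free-surface line, vertical depth h = y·sinθ with sinθ = 0.857167.
The centroid lies 2.4/2 = 1.2 m below the top edge, so y_c = 2.8 + 1.2 = 4 m and h_c = 4 × 0.857167 = 3.42867 m.
A = 2.82 × 2.4 = 6.768 m².
Resultant F = γ·h_c·A = 12.3606 × 3.42867 × 6.768 = 286.831 kN.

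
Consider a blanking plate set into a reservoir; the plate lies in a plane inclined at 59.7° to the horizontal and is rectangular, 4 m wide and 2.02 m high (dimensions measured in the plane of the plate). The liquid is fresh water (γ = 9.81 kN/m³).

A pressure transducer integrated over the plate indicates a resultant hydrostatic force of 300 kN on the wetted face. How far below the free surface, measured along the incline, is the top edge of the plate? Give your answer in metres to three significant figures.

y_top ≈ 3.37 m

γ = 9.81 kN/m³.
A = 4 × 2.02 = 8.08 m².
From F = γ·h_c·A, the centroid depth is h_c = 300/(9.81 × 8.08) = 3.78478 m.
Let θ = 59.7° be the plate's angle to the horizontal; measure y along the incline from where the plane meets the free surface. Vertical depth h = y·sinθ with sinθ = 0.863396.
Along the incline, y_c = h_c/sinθ = 3.78478/0.863396 = 4.3836 m.
The centroid lies 2.02/2 = 1.01 m below the top edge, so the top edge sits at y_top = 4.3836 − 1.01 = 3.3736 m along the incline.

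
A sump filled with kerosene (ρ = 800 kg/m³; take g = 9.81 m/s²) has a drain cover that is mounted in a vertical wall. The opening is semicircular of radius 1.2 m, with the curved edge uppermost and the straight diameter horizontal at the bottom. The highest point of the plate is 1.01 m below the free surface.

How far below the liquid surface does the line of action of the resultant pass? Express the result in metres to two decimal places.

h_p = 1.76 m

γ = ρg = 800 × 9.81 / 1000 = 7.848 kN/m³.
The centroid lies 4r/(3π) = 0.509296 m above the diameter, so r − 4r/(3π) = 1.2 − 0.509296 = 0.690704 m below the topmost point, so the centroid depth is h_c = 1.01 + 0.690704 = 1.7007 m.
A = πr²/2 = π × 1.2²/2 = 2.26195 m².
Resultant F = γ·h_c·A = 7.848 × 1.7007 × 2.26195 = 30.1905 kN.
I_c = (π/8 − 8/(9π))·r⁴ = 0.109757 × 1.2⁴ = 0.227592 m⁴.
Centre of pressure: y_p = y_c + I_c/(y_c·A) = 1.7007 + 0.227592/(1.7007 × 2.26195) = 1.7007 + 0.0591625 = 1.75986 m along the plane.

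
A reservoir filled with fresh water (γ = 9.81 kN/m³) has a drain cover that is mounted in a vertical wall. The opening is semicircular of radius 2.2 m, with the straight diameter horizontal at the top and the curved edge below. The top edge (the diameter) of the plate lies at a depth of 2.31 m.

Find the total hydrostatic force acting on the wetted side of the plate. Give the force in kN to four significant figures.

F ≈ 241.9 kN

γ = 9.81 kN/m³.
The centroid of a semicircle lies 4r/(3π) = 0.933709 m from the diameter, here below the top edge, so the centroid depth is h_c = 2.31 + 0.933709 = 3.24371 m.
A = πr²/2 = π × 2.2²/2 = 7.60265 m².
Resultant F = γ·h_c·A = 9.81 × 3.24371 × 7.60265 = 241.922 kN.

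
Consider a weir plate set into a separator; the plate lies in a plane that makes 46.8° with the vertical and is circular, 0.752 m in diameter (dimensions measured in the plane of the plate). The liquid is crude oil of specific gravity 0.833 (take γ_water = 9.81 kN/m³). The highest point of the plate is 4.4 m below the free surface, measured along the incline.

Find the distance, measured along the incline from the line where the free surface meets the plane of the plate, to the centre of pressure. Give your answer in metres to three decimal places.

y_p = 4.783 m

γ = 0.833 × 9.81 = 8.17173 kN/m³.
The plate makes 46.8° with the vertical, i.e. θ = 90° − 46.8° = 43.2° to the horizontal. Measuring y along the incline from the free-surface line, vertical depth h = y·sinθ with sinθ = 0.684547.
The centroid is at the centre, 0.376 m below the top of the plate, so y_c = 4.4 + 0.376 = 4.776 m and h_c = 4.776 × 0.684547 = 3.2694 m.
A = π(0.376)² = 0.444146 m².
Resultant F = γ·h_c·A = 8.17173 × 3.2694 × 0.444146 = 11.8661 kN.
I_c = πr⁴/4 = π × 0.376⁴/4 = 0.0156979 m⁴.
Centre of pressure: y_p = y_c + I_c/(y_c·A) = 4.776 + 0.0156979/(4.776 × 0.444146) = 4.776 + 0.00740034 = 4.7834 m along the plane.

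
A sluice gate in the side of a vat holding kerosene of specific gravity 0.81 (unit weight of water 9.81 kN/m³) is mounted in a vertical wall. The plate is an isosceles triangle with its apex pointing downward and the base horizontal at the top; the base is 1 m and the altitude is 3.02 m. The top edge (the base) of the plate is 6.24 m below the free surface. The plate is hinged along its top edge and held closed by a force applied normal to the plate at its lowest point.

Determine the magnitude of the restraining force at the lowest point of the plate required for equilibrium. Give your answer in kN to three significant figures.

P ≈ 31.0 kN

γ = 0.81 × 9.81 = 7.9461 kN/m³.
With the apex down, the centroid sits h/3 = 3.02/3 = 1.00667 m below the base (the top edge), so the centroid depth is h_c = 6.24 + 1.00667 = 7.24667 m.
A = ½ × 1 × 3.02 = 1.51 m².
Resultant F = γ·h_c·A = 7.9461 × 7.24667 × 1.51 = 86.95 kN.
I_c = b·h³/36 = 1 × 3.02³/36 = 0.7651 m⁴.
Centre of pressure: y_p = y_c + I_c/(y_c·A) = 7.24667 + 0.7651/(7.24667 × 1.51) = 7.24667 + 0.0699202 = 7.31659 m along the plane.
The resultant acts 1.00667 + 0.0699202 = 1.07659 m (along the plate) below the hinge at the top edge, so the moment about the hinge is M = F × 1.07659 = 86.95 × 1.07659 = 93.6095 kN·m.
A normal force at the bottom, 3.02 m from the hinge, must supply this moment: P = 93.6095/3.02 = 30.9965 kN.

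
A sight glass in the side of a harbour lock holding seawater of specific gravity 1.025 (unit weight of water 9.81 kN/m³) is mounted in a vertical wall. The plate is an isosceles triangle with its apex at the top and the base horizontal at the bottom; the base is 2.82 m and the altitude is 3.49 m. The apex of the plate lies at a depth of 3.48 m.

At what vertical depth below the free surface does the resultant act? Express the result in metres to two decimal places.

h_p = 5.92 m

γ = 1.025 × 9.81 = 10.05525 kN/m³.
With the apex up, the centroid sits 2h/3 = 2 × 3.49/3 = 2.32667 m below the apex, so the centroid depth is h_c = 3.48 + 2.32667 = 5.80667 m.
A = ½ × 2.82 × 3.49 = 4.9209 m².
Resultant F = γ·h_c·A = 10.05525 × 5.80667 × 4.9209 = 287.319 kN.
I_c = b·h³/36 = 2.82 × 3.49³/36 = 3.32984 m⁴.
Centre of pressure: y_p = y_c + I_c/(y_c·A) = 5.80667 + 3.32984/(5.80667 × 4.9209) = 5.80667 + 0.116534 = 5.9232 m along the plane.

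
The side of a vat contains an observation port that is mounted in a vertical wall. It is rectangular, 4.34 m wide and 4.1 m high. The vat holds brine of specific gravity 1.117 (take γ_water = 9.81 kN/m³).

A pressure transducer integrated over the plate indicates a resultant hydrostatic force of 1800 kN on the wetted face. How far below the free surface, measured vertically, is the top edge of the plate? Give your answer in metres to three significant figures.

γ = 1.117 × 9.81 = 10.95777 kN/m³.
A = 4.34 × 4.1 = 17.794 m².
From F = γ·h_c·A, the centroid depth is h_c = 1800/(10.95777 × 17.794) = 9.23159 m.
The centroid lies 4.1/2 = 2.05 m below the top edge, so the top edge sits at h_top = 9.23159 − 2.05 = 7.18159 m below the surface.

d_top ≈ 7.18 m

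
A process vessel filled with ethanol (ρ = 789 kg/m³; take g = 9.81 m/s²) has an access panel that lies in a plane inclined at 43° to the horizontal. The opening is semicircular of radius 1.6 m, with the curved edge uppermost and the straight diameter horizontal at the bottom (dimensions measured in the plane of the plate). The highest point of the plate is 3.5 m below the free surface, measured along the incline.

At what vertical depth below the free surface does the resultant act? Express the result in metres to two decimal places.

h_p = 3.04 m

γ = ρg = 789 × 9.81 / 1000 = 7.74009 kN/m³.
Let θ = 43° be the plate's angle to the horizontal; measure y along the incline from where the plane meets the free surface. Vertical depth h = y·sinθ with sinθ = 0.681998.
The centroid lies 4r/(3π) = 0.679061 m above the diameter, so r − 4r/(3π) = 1.6 − 0.679061 = 0.920939 m below the topmost point, so y_c = 3.5 + 0.920939 = 4.42094 m and h_c = 4.42094 × 0.681998 = 3.01507 m.
A = πr²/2 = π × 1.6²/2 = 4.02124 m².
Resultant F = γ·h_c·A = 7.74009 × 3.01507 × 4.02124 = 93.8433 kN.
I_c = (π/8 − 8/(9π))·r⁴ = 0.109757 × 1.6⁴ = 0.719303 m⁴.
Centre of pressure: y_p = y_c + I_c/(y_c·A) = 4.42094 + 0.719303/(4.42094 × 4.02124) = 4.42094 + 0.0404611 = 4.4614 m along the plane.
Vertically, h_p = y_p·sinθ = 4.4614 × 0.681998 = 3.04267 m.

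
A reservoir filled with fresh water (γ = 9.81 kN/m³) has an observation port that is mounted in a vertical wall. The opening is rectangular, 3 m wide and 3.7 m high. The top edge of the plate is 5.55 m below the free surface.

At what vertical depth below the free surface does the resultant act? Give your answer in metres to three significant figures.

h_p = 7.55 m

γ = 9.81 kN/m³.
The centroid lies 3.7/2 = 1.85 m below the top edge, so the centroid depth is h_c = 5.55 + 1.85 = 7.4 m.
A = 3 × 3.7 = 11.1 m².
Resultant F = γ·h_c·A = 9.81 × 7.4 × 11.1 = 805.793 kN.
I_c = b·h³/12 = 3 × 3.7³/12 = 12.6632 m⁴.
Centre of pressure: y_p = y_c + I_c/(y_c·A) = 7.4 + 12.6632/(7.4 × 11.1) = 7.4 + 0.154166 = 7.55417 m along the plane.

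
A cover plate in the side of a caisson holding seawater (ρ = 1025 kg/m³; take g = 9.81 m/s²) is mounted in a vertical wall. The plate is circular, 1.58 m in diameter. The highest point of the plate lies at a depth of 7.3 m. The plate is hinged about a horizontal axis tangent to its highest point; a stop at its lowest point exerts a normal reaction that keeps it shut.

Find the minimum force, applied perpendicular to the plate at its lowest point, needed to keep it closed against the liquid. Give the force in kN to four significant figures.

P ≈ 81.69 kN

γ = ρg = 1025 × 9.81 / 1000 = 10.05525 kN/m³.
The centroid is at the centre, 0.79 m below the top of the plate, so the centroid depth is h_c = 7.3 + 0.79 = 8.09 m.
A = π(0.79)² = 1.96067 m².
Resultant F = γ·h_c·A = 10.05525 × 8.09 × 1.96067 = 159.495 kN.
I_c = πr⁴/4 = π × 0.79⁴/4 = 0.305913 m⁴.
Centre of pressure: y_p = y_c + I_c/(y_c·A) = 8.09 + 0.305913/(8.09 × 1.96067) = 8.09 + 0.0192861 = 8.10929 m along the plane.
The resultant acts 0.79 + 0.0192861 = 0.809286 m (along the plate) below the hinge at the top edge, so the moment about the hinge is M = F × 0.809286 = 159.495 × 0.809286 = 129.077 kN·m.
A normal force at the bottom, 1.58 m from the hinge, must supply this moment: P = 129.077/1.58 = 81.6943 kN.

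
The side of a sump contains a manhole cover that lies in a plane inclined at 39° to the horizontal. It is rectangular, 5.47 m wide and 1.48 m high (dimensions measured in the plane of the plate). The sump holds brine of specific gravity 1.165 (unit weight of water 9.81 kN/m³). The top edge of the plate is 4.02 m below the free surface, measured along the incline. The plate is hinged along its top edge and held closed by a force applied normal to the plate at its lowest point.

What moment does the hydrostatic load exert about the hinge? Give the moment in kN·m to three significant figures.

M ≈ 216 kN·m

γ = 1.165 × 9.81 = 11.42865 kN/m³.
Let θ = 39° be the plate's angle to the horizontal; measure y along the incline from where the plane meets the free surface. Vertical depth h = y·sinθ with sinθ = 0.629320.
The centroid lies 1.48/2 = 0.74 m below the top edge, so y_c = 4.02 + 0.74 = 4.76 m and h_c = 4.76 × 0.629320 = 2.99556 m.
A = 5.47 × 1.48 = 8.0956 m².
Resultant F = γ·h_c·A = 11.42865 × 2.99556 × 8.0956 = 277.155 kN.
I_c = b·h³/12 = 5.47 × 1.48³/12 = 1.47772 m⁴.
Centre of pressure: y_p = y_c + I_c/(y_c·A) = 4.76 + 1.47772/(4.76 × 8.0956) = 4.76 + 0.0383474 = 4.79835 m along the plane.
The resultant acts 0.74 + 0.0383474 = 0.778347 m (along the plate) below the hinge at the top edge, so the moment about the hinge is M = F × 0.778347 = 277.155 × 0.778347 = 215.723 kN·m.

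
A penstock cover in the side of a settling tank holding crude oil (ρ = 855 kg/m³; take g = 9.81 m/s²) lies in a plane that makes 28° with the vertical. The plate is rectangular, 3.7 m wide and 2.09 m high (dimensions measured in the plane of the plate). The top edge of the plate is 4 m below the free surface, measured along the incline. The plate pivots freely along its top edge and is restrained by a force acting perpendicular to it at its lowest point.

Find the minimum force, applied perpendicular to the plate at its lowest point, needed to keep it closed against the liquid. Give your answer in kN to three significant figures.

γ = ρg = 855 × 9.81 / 1000 = 8.38755 kN/m³.
The plate makes 28° with the vertical, i.e. θ = 90° − 28° = 62° to the horizontal. Measuring y along the incline from the free-surface line, vertical depth h = y·sinθ with sinθ = 0.882948.
The centroid lies 2.09/2 = 1.045 m below the top edge, so y_c = 4 + 1.045 = 5.045 m and h_c = 5.045 × 0.882948 = 4.45447 m.
A = 3.7 × 2.09 = 7.733 m².
Resultant F = γ·h_c·A = 8.38755 × 4.45447 × 7.733 = 288.921 kN.
I_c = b·h³/12 = 3.7 × 2.09³/12 = 2.81488 m⁴.
Centre of pressure: y_p = y_c + I_c/(y_c·A) = 5.045 + 2.81488/(5.045 × 7.733) = 5.045 + 0.0721524 = 5.11715 m along the plane.
The resultant acts 1.045 + 0.0721524 = 1.11715 m (along the plate) below the hinge at the top edge, so the moment about the hinge is M = F × 1.11715 = 288.921 × 1.11715 = 322.768 kN·m.
A normal force at the bottom, 2.09 m from the hinge, must supply this moment: P = 322.768/2.09 = 154.434 kN.

P ≈ 154 kN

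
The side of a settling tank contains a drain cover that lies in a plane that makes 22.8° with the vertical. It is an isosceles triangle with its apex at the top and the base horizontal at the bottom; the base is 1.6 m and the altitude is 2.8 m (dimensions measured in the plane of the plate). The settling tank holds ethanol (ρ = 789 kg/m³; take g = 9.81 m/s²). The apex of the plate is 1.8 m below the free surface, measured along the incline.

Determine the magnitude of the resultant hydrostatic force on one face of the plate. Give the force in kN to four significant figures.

γ = ρg = 789 × 9.81 / 1000 = 7.74009 kN/m³.
The plate makes 22.8° with the vertical, i.e. θ = 90° − 22.8° = 67.2° to the horizontal. Measuring y along the incline from the free-surface line, vertical depth h = y·sinθ with sinθ = 0.921863.
With the apex up, the centroid sits 2h/3 = 2 × 2.8/3 = 1.86667 m below the apex, so y_c = 1.8 + 1.86667 = 3.66667 m and h_c = 3.66667 × 0.921863 = 3.38017 m.
A = ½ × 1.6 × 2.8 = 2.24 m².
Resultant F = γ·h_c·A = 7.74009 × 3.38017 × 2.24 = 58.6047 kN.

F ≈ 58.60 kN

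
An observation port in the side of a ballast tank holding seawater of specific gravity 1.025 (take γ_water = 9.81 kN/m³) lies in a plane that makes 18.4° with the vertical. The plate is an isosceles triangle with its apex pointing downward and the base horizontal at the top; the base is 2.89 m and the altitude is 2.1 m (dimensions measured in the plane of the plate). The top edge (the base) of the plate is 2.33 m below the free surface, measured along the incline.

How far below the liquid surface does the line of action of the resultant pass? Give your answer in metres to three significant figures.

h_p = 2.95 m

γ = 1.025 × 9.81 = 10.05525 kN/m³.
The plate makes 18.4° with the vertical, i.e. θ = 90° − 18.4° = 71.6° to the horizontal. Measuring y along the incline from the free-surface line, vertical depth h = y·sinθ with sinθ = 0.948876.
With the apex down, the centroid sits h/3 = 2.1/3 = 0.7 m below the base (the top edge), so y_c = 2.33 + 0.7 = 3.03 m and h_c = 3.03 × 0.948876 = 2.87509 m.
A = ½ × 2.89 × 2.1 = 3.0345 m².
Resultant F = γ·h_c·A = 10.05525 × 2.87509 × 3.0345 = 87.7266 kN.
I_c = b·h³/36 = 2.89 × 2.1³/36 = 0.743453 m⁴.
Centre of pressure: y_p = y_c + I_c/(y_c·A) = 3.03 + 0.743453/(3.03 × 3.0345) = 3.03 + 0.0808581 = 3.11086 m along the plane.
Vertically, h_p = y_p·sinθ = 3.11086 × 0.948876 = 2.95182 m.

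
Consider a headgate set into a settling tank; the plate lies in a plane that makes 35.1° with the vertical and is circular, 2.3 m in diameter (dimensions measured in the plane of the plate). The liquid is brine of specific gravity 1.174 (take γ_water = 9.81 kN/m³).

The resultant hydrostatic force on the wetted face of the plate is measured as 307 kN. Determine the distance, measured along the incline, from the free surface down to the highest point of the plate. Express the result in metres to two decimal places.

γ = 1.174 × 9.81 = 11.51694 kN/m³.
A = π(1.15)² = 4.15476 m².
From F = γ·h_c·A, the centroid depth is h_c = 307/(11.51694 × 4.15476) = 6.41587 m.
The plate makes 35.1° with the vertical, i.e. θ = 90° − 35.1° = 54.9° to the horizontal. Measuring y along the incline from the free-surface line, vertical depth h = y·sinθ with sinθ = 0.818150.
Along the incline, y_c = h_c/sinθ = 6.41587/0.818150 = 7.84192 m.
The centroid is at the centre, 1.15 m below the top of the plate, so the highest point sits at y_top = 7.84192 − 1.15 = 6.69192 m along the incline.

y_top ≈ 6.69 m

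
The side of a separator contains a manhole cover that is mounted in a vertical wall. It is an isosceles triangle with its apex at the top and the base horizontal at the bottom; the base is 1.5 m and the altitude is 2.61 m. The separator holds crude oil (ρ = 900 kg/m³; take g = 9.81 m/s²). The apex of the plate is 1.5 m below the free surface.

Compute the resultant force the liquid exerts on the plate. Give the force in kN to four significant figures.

F ≈ 56.00 kN

γ = ρg = 900 × 9.81 / 1000 = 8.829 kN/m³.
With the apex up, the centroid sits 2h/3 = 2 × 2.61/3 = 1.74 m below the apex, so the centroid depth is h_c = 1.5 + 1.74 = 3.24 m.
A = ½ × 1.5 × 2.61 = 1.9575 m².
Resultant F = γ·h_c·A = 8.829 × 3.24 × 1.9575 = 55.9962 kN.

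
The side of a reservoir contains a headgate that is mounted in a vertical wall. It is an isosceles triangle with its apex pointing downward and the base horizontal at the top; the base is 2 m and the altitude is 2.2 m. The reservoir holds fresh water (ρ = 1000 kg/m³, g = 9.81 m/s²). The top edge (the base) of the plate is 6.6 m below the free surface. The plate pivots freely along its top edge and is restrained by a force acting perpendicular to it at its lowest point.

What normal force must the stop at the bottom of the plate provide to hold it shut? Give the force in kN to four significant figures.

γ = ρg = 1000 × 9.81 = 9810 N/m³ = 9.81 kN/m³.
With the apex down, the centroid sits h/3 = 2.2/3 = 0.733333 m below the base (the top edge), so the centroid depth is h_c = 6.6 + 0.733333 = 7.33333 m.
A = ½ × 2 × 2.2 = 2.2 m².
Resultant F = γ·h_c·A = 9.81 × 7.33333 × 2.2 = 158.268 kN.
I_c = b·h³/36 = 2 × 2.2³/36 = 0.591556 m⁴.
Centre of pressure: y_p = y_c + I_c/(y_c·A) = 7.33333 + 0.591556/(7.33333 × 2.2) = 7.33333 + 0.0366667 = 7.37 m along the plane.
The resultant acts 0.733333 + 0.0366667 = 0.77 m (along the plate) below the hinge at the top edge, so the moment about the hinge is M = F × 0.77 = 158.268 × 0.77 = 121.866 kN·m.
A normal force at the bottom, 2.2 m from the hinge, must supply this moment: P = 121.866/2.2 = 55.3936 kN.

P ≈ 55.39 kN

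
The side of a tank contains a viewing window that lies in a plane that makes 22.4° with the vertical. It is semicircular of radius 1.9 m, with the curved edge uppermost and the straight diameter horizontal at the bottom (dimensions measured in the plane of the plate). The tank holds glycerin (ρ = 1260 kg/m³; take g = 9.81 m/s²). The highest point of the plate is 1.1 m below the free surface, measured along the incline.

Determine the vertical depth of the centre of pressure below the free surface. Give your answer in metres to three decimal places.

h_p = 2.134 m

γ = ρg = 1260 × 9.81 / 1000 = 12.3606 kN/m³.
The plate makes 22.4° with the vertical, i.e. θ = 90° − 22.4° = 67.6° to the horizontal. Measuring y along the incline from the free-surface line, vertical depth h = y·sinθ with sinθ = 0.924546.
The centroid lies 4r/(3π) = 0.806385 m above the diameter, so r − 4r/(3π) = 1.9 − 0.806385 = 1.09361 m below the topmost point, so y_c = 1.1 + 1.09361 = 2.19361 m and h_c = 2.19361 × 0.924546 = 2.02809 m.
A = πr²/2 = π × 1.9²/2 = 5.67057 m².
Resultant F = γ·h_c·A = 12.3606 × 2.02809 × 5.67057 = 142.152 kN.
I_c = (π/8 − 8/(9π))·r⁴ = 0.109757 × 1.9⁴ = 1.43036 m⁴.
Centre of pressure: y_p = y_c + I_c/(y_c·A) = 2.19361 + 1.43036/(2.19361 × 5.67057) = 2.19361 + 0.11499 = 2.3086 m along the plane.
Vertically, h_p = y_p·sinθ = 2.3086 × 0.924546 = 2.13441 m.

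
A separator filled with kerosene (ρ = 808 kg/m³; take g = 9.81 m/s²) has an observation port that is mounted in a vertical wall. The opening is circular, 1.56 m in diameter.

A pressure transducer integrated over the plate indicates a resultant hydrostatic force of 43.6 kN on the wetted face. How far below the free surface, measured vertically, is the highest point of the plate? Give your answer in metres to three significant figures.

γ = ρg = 808 × 9.81 / 1000 = 7.92648 kN/m³.
A = π(0.78)² = 1.91134 m².
From F = γ·h_c·A, the centroid depth is h_c = 43.6/(7.92648 × 1.91134) = 2.87785 m.
The centroid is at the centre, 0.78 m below the top of the plate, so the highest point sits at h_top = 2.87785 − 0.78 = 2.09785 m below the surface.

d_top ≈ 2.10 m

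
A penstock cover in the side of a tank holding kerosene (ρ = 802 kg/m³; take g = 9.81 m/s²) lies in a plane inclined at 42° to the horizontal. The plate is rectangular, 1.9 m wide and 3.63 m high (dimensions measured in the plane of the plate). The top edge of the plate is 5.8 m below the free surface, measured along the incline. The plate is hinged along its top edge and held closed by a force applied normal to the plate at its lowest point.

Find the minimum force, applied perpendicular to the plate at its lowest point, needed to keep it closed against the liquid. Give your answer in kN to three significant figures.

γ = ρg = 802 × 9.81 / 1000 = 7.86762 kN/m³.
Let θ = 42° be the plate's angle to the horizontal; measure y along the incline from where the plane meets the free surface. Vertical depth h = y·sinθ with sinθ = 0.669131.
The centroid lies 3.63/2 = 1.815 m below the top edge, so y_c = 5.8 + 1.815 = 7.615 m and h_c = 7.615 × 0.669131 = 5.09543 m.
A = 1.9 × 3.63 = 6.897 m².
Resultant F = γ·h_c·A = 7.86762 × 5.09543 × 6.897 = 276.493 kN.
I_c = b·h³/12 = 1.9 × 3.63³/12 = 7.57342 m⁴.
Centre of pressure: y_p = y_c + I_c/(y_c·A) = 7.615 + 7.57342/(7.615 × 6.897) = 7.615 + 0.144199 = 7.7592 m along the plane.
The resultant acts 1.815 + 0.144199 = 1.9592 m (along the plate) below the hinge at the top edge, so the moment about the hinge is M = F × 1.9592 = 276.493 × 1.9592 = 541.705 kN·m.
A normal force at the bottom, 3.63 m from the hinge, must supply this moment: P = 541.705/3.63 = 149.23 kN.

P ≈ 149 kN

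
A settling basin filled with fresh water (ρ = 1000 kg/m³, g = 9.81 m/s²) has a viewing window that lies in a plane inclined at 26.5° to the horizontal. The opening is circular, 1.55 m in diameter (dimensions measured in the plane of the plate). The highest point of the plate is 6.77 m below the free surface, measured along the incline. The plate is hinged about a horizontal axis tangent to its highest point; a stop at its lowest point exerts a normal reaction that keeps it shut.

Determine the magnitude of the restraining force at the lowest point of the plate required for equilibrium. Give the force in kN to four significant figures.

P ≈ 31.96 kN

γ = ρg = 1000 × 9.81 = 9810 N/m³ = 9.81 kN/m³.
Let θ = 26.5° be the plate's angle to the horizontal; measure y along the incline from where the plane meets the free surface. Vertical depth h = y·sinθ with sinθ = 0.446198.
The centroid is at the centre, 0.775 m below the top of the plate, so y_c = 6.77 + 0.775 = 7.545 m and h_c = 7.545 × 0.446198 = 3.36656 m.
A = π(0.775)² = 1.88692 m².
Resultant F = γ·h_c·A = 9.81 × 3.36656 × 1.88692 = 62.3173 kN.
I_c = πr⁴/4 = π × 0.775⁴/4 = 0.283333 m⁴.
Centre of pressure: y_p = y_c + I_c/(y_c·A) = 7.545 + 0.283333/(7.545 × 1.88692) = 7.545 + 0.0199014 = 7.5649 m along the plane.
The resultant acts 0.775 + 0.0199014 = 0.794901 m (along the plate) below the hinge at the top edge, so the moment about the hinge is M = F × 0.794901 = 62.3173 × 0.794901 = 49.5361 kN·m.
A normal force at the bottom, 1.55 m from the hinge, must supply this moment: P = 49.5361/1.55 = 31.9588 kN.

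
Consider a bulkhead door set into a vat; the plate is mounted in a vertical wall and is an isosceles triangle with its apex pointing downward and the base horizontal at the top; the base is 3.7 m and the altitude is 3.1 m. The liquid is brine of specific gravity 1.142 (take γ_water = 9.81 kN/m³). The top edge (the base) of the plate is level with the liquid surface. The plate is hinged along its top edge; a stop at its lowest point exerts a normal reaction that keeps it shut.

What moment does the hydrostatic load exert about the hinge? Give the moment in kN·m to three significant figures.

γ = 1.142 × 9.81 = 11.20302 kN/m³.
With the apex down, the centroid sits h/3 = 3.1/3 = 1.03333 m below the base (the top edge), so the centroid depth is h_c = 1.03333 m.
A = ½ × 3.7 × 3.1 = 5.735 m².
Resultant F = γ·h_c·A = 11.20302 × 1.03333 × 5.735 = 66.3907 kN.
I_c = b·h³/36 = 3.7 × 3.1³/36 = 3.06185 m⁴.
Centre of pressure: y_p = y_c + I_c/(y_c·A) = 1.03333 + 3.06185/(1.03333 × 5.735) = 1.03333 + 0.516668 = 1.55 m along the plane.
The resultant acts 1.03333 + 0.516668 = 1.55 m (along the plate) below the hinge at the top edge, so the moment about the hinge is M = F × 1.55 = 66.3907 × 1.55 = 102.906 kN·m.

M ≈ 103 kN·m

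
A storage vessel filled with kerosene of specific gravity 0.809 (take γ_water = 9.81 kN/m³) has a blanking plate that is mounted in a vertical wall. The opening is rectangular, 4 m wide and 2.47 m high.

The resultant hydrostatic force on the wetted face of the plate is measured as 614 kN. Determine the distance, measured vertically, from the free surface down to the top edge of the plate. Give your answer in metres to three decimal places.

d_top ≈ 6.596 m

γ = 0.809 × 9.81 = 7.93629 kN/m³.
A = 4 × 2.47 = 9.88 m².
From F = γ·h_c·A, the centroid depth is h_c = 614/(7.93629 × 9.88) = 7.83058 m.
The centroid lies 2.47/2 = 1.235 m below the top edge, so the top edge sits at h_top = 7.83058 − 1.235 = 6.59558 m below the surface.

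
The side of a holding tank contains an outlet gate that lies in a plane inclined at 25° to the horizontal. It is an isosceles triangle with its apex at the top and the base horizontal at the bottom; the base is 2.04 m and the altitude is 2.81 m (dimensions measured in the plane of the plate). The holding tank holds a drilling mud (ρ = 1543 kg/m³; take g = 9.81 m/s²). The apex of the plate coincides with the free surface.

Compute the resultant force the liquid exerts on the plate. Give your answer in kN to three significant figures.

γ = ρg = 1543 × 9.81 / 1000 = 15.13683 kN/m³.
Let θ = 25° be the plate's angle to the horizontal; measure y along the incline from where the plane meets the free surface. Vertical depth h = y·sinθ with sinθ = 0.422618.
With the apex up, the centroid sits 2h/3 = 2 × 2.81/3 = 1.87333 m below the apex, so y_c = 1.87333 m and h_c = 1.87333 × 0.422618 = 0.791703 m.
A = ½ × 2.04 × 2.81 = 2.8662 m².
Resultant F = γ·h_c·A = 15.13683 × 0.791703 × 2.8662 = 34.3482 kN.

F ≈ 34.3 kN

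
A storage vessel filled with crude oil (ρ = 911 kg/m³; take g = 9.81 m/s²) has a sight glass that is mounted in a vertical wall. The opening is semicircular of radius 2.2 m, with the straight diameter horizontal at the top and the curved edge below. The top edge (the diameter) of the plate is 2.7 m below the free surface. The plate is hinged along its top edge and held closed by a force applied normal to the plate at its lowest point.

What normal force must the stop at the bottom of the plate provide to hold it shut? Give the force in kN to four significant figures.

γ = ρg = 911 × 9.81 / 1000 = 8.93691 kN/m³.
The centroid of a semicircle lies 4r/(3π) = 0.933709 m from the diameter, here below the top edge, so the centroid depth is h_c = 2.7 + 0.933709 = 3.63371 m.
A = πr²/2 = π × 2.2²/2 = 7.60265 m².
Resultant F = γ·h_c·A = 8.93691 × 3.63371 × 7.60265 = 246.89 kN.
I_c = (π/8 − 8/(9π))·r⁴ = 0.109757 × 2.2⁴ = 2.57112 m⁴.
Centre of pressure: y_p = y_c + I_c/(y_c·A) = 3.63371 + 2.57112/(3.63371 × 7.60265) = 3.63371 + 0.0930694 = 3.72678 m along the plane.
The resultant acts 0.933709 + 0.0930694 = 1.02678 m (along the plate) below the hinge at the top edge, so the moment about the hinge is M = F × 1.02678 = 246.89 × 1.02678 = 253.502 kN·m.
A normal force at the bottom, 2.2 m from the hinge, must supply this moment: P = 253.502/2.2 = 115.228 kN.

P ≈ 115.2 kN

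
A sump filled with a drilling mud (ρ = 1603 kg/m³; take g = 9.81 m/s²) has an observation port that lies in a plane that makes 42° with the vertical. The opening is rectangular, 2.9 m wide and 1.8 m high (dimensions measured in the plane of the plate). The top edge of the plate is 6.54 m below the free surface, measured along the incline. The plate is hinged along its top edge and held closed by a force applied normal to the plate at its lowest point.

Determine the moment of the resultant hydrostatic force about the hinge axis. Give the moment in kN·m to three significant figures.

M ≈ 425 kN·m

γ = ρg = 1603 × 9.81 / 1000 = 15.72543 kN/m³.
The plate makes 42° with the vertical, i.e. θ = 90° − 42° = 48° to the horizontal. Measuring y along the incline from the free-surface line, vertical depth h = y·sinθ with sinθ = 0.743145.
The centroid lies 1.8/2 = 0.9 m below the top edge, so y_c = 6.54 + 0.9 = 7.44 m and h_c = 7.44 × 0.743145 = 5.529 m.
A = 2.9 × 1.8 = 5.22 m².
Resultant F = γ·h_c·A = 15.72543 × 5.529 × 5.22 = 453.858 kN.
I_c = b·h³/12 = 2.9 × 1.8³/12 = 1.4094 m⁴.
Centre of pressure: y_p = y_c + I_c/(y_c·A) = 7.44 + 1.4094/(7.44 × 5.22) = 7.44 + 0.0362903 = 7.47629 m along the plane.
The resultant acts 0.9 + 0.0362903 = 0.93629 m (along the plate) below the hinge at the top edge, so the moment about the hinge is M = F × 0.93629 = 453.858 × 0.93629 = 424.943 kN·m.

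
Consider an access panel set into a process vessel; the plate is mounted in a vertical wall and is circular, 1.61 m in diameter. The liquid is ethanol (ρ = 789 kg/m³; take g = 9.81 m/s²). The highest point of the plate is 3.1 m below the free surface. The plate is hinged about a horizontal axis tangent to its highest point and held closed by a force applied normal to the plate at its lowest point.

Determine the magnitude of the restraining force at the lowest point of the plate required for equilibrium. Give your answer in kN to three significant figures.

P ≈ 32.4 kN

γ = ρg = 789 × 9.81 / 1000 = 7.74009 kN/m³.
The centroid is at the centre, 0.805 m below the top of the plate, so the centroid depth is h_c = 3.1 + 0.805 = 3.905 m.
A = π(0.805)² = 2.03583 m².
Resultant F = γ·h_c·A = 7.74009 × 3.905 × 2.03583 = 61.5331 kN.
I_c = πr⁴/4 = π × 0.805⁴/4 = 0.329817 m⁴.
Centre of pressure: y_p = y_c + I_c/(y_c·A) = 3.905 + 0.329817/(3.905 × 2.03583) = 3.905 + 0.0414869 = 3.94649 m along the plane.
The resultant acts 0.805 + 0.0414869 = 0.846487 m (along the plate) below the hinge at the top edge, so the moment about the hinge is M = F × 0.846487 = 61.5331 × 0.846487 = 52.087 kN·m.
A normal force at the bottom, 1.61 m from the hinge, must supply this moment: P = 52.087/1.61 = 32.3522 kN.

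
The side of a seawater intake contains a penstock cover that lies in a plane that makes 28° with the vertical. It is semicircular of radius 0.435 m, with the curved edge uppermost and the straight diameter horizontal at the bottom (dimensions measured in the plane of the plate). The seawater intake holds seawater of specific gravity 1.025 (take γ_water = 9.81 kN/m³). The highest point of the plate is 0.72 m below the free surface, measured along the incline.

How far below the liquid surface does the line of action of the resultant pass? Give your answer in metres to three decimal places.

γ = 1.025 × 9.81 = 10.05525 kN/m³.
The plate makes 28° with the vertical, i.e. θ = 90° − 28° = 62° to the horizontal. Measuring y along the incline from the free-surface line, vertical depth h = y·sinθ with sinθ = 0.882948.
The centroid lies 4r/(3π) = 0.18462 m above the diameter, so r − 4r/(3π) = 0.435 − 0.18462 = 0.25038 m below the topmost point, so y_c = 0.72 + 0.25038 = 0.97038 m and h_c = 0.97038 × 0.882948 = 0.856795 m.
A = πr²/2 = π × 0.435²/2 = 0.297234 m².
Resultant F = γ·h_c·A = 10.05525 × 0.856795 × 0.297234 = 2.56076 kN.
I_c = (π/8 − 8/(9π))·r⁴ = 0.109757 × 0.435⁴ = 0.00392997 m⁴.
Centre of pressure: y_p = y_c + I_c/(y_c·A) = 0.97038 + 0.00392997/(0.97038 × 0.297234) = 0.97038 + 0.0136254 = 0.984005 m along the plane.
Vertically, h_p = y_p·sinθ = 0.984005 × 0.882948 = 0.868825 m.

h_p = 0.869 m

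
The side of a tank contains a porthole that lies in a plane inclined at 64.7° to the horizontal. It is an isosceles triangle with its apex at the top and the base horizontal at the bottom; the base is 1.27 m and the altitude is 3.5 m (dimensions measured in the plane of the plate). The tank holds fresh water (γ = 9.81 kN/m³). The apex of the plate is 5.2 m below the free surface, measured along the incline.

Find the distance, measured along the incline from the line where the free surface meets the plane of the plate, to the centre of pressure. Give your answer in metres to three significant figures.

y_p = 7.62 m

γ = 9.81 kN/m³.
Let θ = 64.7° be the plate's angle to the horizontal; measure y along the incline from where the plane meets the free surface. Vertical depth h = y·sinθ with sinθ = 0.904083.
With the apex up, the centroid sits 2h/3 = 2 × 3.5/3 = 2.33333 m below the apex, so y_c = 5.2 + 2.33333 = 7.53333 m and h_c = 7.53333 × 0.904083 = 6.81076 m.
A = ½ × 1.27 × 3.5 = 2.2225 m².
Resultant F = γ·h_c·A = 9.81 × 6.81076 × 2.2225 = 148.493 kN.
I_c = b·h³/36 = 1.27 × 3.5³/36 = 1.51253 m⁴.
Centre of pressure: y_p = y_c + I_c/(y_c·A) = 7.53333 + 1.51253/(7.53333 × 2.2225) = 7.53333 + 0.090339 = 7.62367 m along the plane.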